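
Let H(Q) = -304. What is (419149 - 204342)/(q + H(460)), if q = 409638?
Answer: 214807/409334 ≈ 0.52477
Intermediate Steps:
(419149 - 204342)/(q + H(460)) = (419149 - 204342)/(409638 - 304) = 214807/409334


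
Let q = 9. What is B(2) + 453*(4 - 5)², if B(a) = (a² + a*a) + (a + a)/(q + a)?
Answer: 5075/11 ≈ 461.36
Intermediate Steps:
B(a) = 2*a² + 2*a/(9 + a) (B(a) = (a² + a*a) + (a + a)/(9 + a) = (a² + a²) + (2*a)/(9 + a) = 2*a² + 2*a/(9 + a))
B(2) + 453*(4 - 5)² = 2*2*(1 + 2² + 9*2)/(9 + 2) + 453*(4 - 5)² = 2*2*(1 + 4 + 18)/11 + 453*(-1)² = 2*2*(1/11)*23 + 453*1 = 92/11 + 453 = 5075/11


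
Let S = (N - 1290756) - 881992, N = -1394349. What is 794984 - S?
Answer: 4362081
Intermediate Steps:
S = -3567097 (S = (-1394349 - 1290756) - 881992 = -2685105 - 881992 = -3567097)
794984 - S = 794984 - 1*(-3567097) = 794984 + 3567097 = 4362081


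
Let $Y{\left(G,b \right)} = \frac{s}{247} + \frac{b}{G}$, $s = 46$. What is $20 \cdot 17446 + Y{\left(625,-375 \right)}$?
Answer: $\frac{430915689}{1235} \approx 3.4892 \cdot 10^{5}$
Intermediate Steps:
$Y{\left(G,b \right)} = \frac{46}{247} + \frac{b}{G}$
$20 \cdot 17446 + Y{\left(625,-375 \right)} = 20 \cdot 17446 + \left(\frac{46}{247} - \frac{375}{625}\right) = 348920 + \left(\frac{46}{247} - \frac{3}{5}\right) = 348920 - \frac{511}{1235} = \frac{430915689}{1235}$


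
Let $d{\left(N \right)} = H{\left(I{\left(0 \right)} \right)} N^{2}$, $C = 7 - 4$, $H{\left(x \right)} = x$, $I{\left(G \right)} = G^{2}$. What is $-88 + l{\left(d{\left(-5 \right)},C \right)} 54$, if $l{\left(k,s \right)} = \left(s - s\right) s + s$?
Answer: $74$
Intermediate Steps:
$C = 3$
$d{\left(N \right)} = 0$ ($d{\left(N \right)} = 0^{2} N^{2} = 0 N^{2} = 0$)
$l{\left(k,s \right)} = s$ ($l{\left(k,s \right)} = 0 s + s = 0 + s = s$)
$-88 + l{\left(d{\left(-5 \right)},C \right)} 54 = -88 + 3 \cdot 54 = -88 + 162 = 74$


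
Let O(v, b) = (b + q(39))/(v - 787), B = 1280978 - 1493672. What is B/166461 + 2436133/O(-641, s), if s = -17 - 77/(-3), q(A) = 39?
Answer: -579084191365378/7934641 ≈ -7.2982e+7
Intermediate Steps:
B = -212694
s = 26/3 (s = -17 - 77*(-1)/3 = -17 - 11*(-7/3) = -17 + 77/3 = 26/3 ≈ 8.6667)
O(v, b) = (39 + b)/(-787 + v) (O(v, b) = (b + 39)/(v - 787) = (39 + b)/(-787 + v))
B/166461 + 2436133/O(-641, s) = -212694/166461 + 2436133/(((39 + 26/3)/(-787 - 641))) = -212694*1/166461 + 2436133/(((143/3)/(-1428))) = -70898/55487 + 2436133/((-1/1428*143/3)) = -70898/55487 + 2436133/(-143/4284) = -70898/55487 + 2436133*(-4284/143) = -70898/55487 - 10436393772/143 = -579084191365378/7934641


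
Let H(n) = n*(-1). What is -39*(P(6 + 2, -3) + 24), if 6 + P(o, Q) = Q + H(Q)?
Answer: -702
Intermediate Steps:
H(n) = -n
P(o, Q) = -6 (P(o, Q) = -6 + (Q - Q) = -6 + 0 = -6)
-39*(P(6 + 2, -3) + 24) = -39*(-6 + 24) = -39*18 = -702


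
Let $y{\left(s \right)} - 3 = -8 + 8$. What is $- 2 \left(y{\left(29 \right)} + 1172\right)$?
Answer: $-2350$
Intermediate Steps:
$y{\left(s \right)} = 3$ ($y{\left(s \right)} = 3 + \left(-8 + 8\right) = 3 + 0 = 3$)
$- 2 \left(y{\left(29 \right)} + 1172\right) = - 2 \left(3 + 1172\right) = \left(-2\right) 1175 = -2350$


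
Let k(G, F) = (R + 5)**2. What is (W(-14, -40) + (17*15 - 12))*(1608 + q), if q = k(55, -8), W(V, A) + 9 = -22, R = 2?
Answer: 351284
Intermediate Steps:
W(V, A) = -31 (W(V, A) = -9 - 22 = -31)
k(G, F) = 49 (k(G, F) = (2 + 5)**2 = 7**2 = 49)
q = 49
(W(-14, -40) + (17*15 - 12))*(1608 + q) = (-31 + (17*15 - 12))*(1608 + 49) = (-31 + (255 - 12))*1657 = (-31 + 243)*1657 = 212*1657 = 351284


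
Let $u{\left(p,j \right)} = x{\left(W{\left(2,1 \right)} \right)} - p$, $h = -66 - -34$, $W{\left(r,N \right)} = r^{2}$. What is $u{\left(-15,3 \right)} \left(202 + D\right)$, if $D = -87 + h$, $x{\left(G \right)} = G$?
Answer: $1577$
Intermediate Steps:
$h = -32$ ($h = -66 + 34 = -32$)
$u{\left(p,j \right)} = 4 - p$ ($u{\left(p,j \right)} = 2^{2} - p = 4 - p$)
$D = -119$ ($D = -87 - 32 = -119$)
$u{\left(-15,3 \right)} \left(202 + D\right) = \left(4 - -15\right) \left(202 - 119\right) = \left(4 + 15\right) 83 = 19 \cdot 83 = 1577$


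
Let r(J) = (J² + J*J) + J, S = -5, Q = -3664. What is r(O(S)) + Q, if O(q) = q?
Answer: -3619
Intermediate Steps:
r(J) = J + 2*J² (r(J) = (J² + J²) + J = 2*J² + J = J + 2*J²)
r(O(S)) + Q = -5*(1 + 2*(-5)) - 3664 = -5*(1 - 10) - 3664 = -5*(-9) - 3664 = 45 - 3664 = -3619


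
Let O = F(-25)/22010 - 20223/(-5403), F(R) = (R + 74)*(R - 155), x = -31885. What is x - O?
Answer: -126405420344/3964001 ≈ -31888.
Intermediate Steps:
F(R) = (-155 + R)*(74 + R) (F(R) = (74 + R)*(-155 + R) = (-155 + R)*(74 + R))
O = 13248459/3964001 (O = (-11470 + (-25)² - 81*(-25))/22010 - 20223/(-5403) = (-11470 + 625 + 2025)*(1/22010) - 20223*(-1/5403) = -8820*1/22010 + 6741/1801 = -882/2201 + 6741/1801 = 13248459/3964001 ≈ 3.3422)
x - O = -31885 - 1*13248459/3964001 = -31885 - 13248459/3964001 = -126405420344/3964001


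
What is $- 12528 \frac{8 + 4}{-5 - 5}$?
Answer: $\frac{75168}{5} \approx 15034.0$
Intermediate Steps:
$- 12528 \frac{8 + 4}{-5 - 5} = - 12528 \frac{12}{-10} = - 12528 \cdot 12 \left(- \frac{1}{10}\right) = \left(-12528\right) \left(- \frac{6}{5}\right) = \frac{75168}{5}$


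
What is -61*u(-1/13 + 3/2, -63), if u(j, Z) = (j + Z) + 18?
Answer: 69113/26 ≈ 2658.2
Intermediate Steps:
u(j, Z) = 18 + Z + j (u(j, Z) = (Z + j) + 18 = 18 + Z + j)
-61*u(-1/13 + 3/2, -63) = -61*(18 - 63 + (-1/13 + 3/2)) = -61*(18 - 63 + 37/26) = -61*(-1133/26) = 69113/26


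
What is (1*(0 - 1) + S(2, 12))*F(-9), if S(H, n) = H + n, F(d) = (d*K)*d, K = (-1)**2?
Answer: 1053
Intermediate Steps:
K = 1
F(d) = d**2 (F(d) = (d*1)*d = d*d = d**2)
(1*(0 - 1) + S(2, 12))*F(-9) = (1*(0 - 1) + (2 + 12))*(-9)**2 = (1*(-1) + 14)*81 = (-1 + 14)*81 = 13*81 = 1053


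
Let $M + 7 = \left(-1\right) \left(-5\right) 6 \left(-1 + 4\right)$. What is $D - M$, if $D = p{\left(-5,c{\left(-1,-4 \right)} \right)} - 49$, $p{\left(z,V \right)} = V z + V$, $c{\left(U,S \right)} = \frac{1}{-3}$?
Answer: $- \frac{392}{3} \approx -130.67$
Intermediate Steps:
$c{\left(U,S \right)} = - \frac{1}{3}$
$p{\left(z,V \right)} = V + V z$
$M = 83$ ($M = -7 + \left(-1\right) \left(-5\right) 6 \left(-1 + 4\right) = -7 + 5 \cdot 6 \cdot 3 = -7 + 30 \cdot 3 = -7 + 90 = 83$)
$D = - \frac{143}{3}$ ($D = - \frac{1 - 5}{3} - 49 = \left(- \frac{1}{3}\right) \left(-4\right) - 49 = \frac{4}{3} - 49 = - \frac{143}{3} \approx -47.667$)
$D - M = - \frac{143}{3} - 83 = - \frac{392}{3}$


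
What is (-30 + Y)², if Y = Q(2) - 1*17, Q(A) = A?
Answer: 2025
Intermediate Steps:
Y = -15 (Y = 2 - 1*17 = 2 - 17 = -15)
(-30 + Y)² = (-30 - 15)² = (-45)² = 2025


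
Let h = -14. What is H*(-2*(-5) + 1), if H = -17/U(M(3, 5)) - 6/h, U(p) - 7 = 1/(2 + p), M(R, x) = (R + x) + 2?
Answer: -759/35 ≈ -21.686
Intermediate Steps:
M(R, x) = 2 + R + x
U(p) = 7 + 1/(2 + p)
H = -69/35 (H = -17*(2 + (2 + 3 + 5))/(15 + 7*(2 + 3 + 5)) - 6/(-14) = -17*(2 + 10)/(15 + 7*10) - 6*(-1/14) = -17*12/(15 + 70) + 3/7 = -17/((1/12)*85) + 3/7 = -17/85/12 + 3/7 = -17*12/85 + 3/7 = -12/5 + 3/7 = -69/35 ≈ -1.9714)
H*(-2*(-5) + 1) = -69*(-2*(-5) + 1)/35 = -69*(10 + 1)/35 = -69/35*11 = -759/35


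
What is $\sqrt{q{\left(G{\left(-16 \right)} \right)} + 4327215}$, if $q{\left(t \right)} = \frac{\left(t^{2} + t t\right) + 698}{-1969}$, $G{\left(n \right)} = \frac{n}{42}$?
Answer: $\frac{\sqrt{7398411106638541}}{41349} \approx 2080.2$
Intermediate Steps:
$G{\left(n \right)} = \frac{n}{42}$ ($G{\left(n \right)} = n \frac{1}{42} = \frac{n}{42}$)
$q{\left(t \right)} = - \frac{698}{1969} - \frac{2 t^{2}}{1969}$ ($q{\left(t \right)} = \left(\left(t^{2} + t^{2}\right) + 698\right) \left(- \frac{1}{1969}\right) = \left(2 t^{2} + 698\right) \left(- \frac{1}{1969}\right) = \left(698 + 2 t^{2}\right) \left(- \frac{1}{1969}\right) = - \frac{698}{1969} - \frac{2 t^{2}}{1969}$)
$\sqrt{q{\left(G{\left(-16 \right)} \right)} + 4327215} = \sqrt{\left(- \frac{698}{1969} - \frac{2 \left(\frac{1}{42} \left(-16\right)\right)^{2}}{1969}\right) + 4327215} = \sqrt{\left(- \frac{698}{1969} - \frac{2 \left(- \frac{8}{21}\right)^{2}}{1969}\right) + 4327215} = \sqrt{\left(- \frac{698}{1969} - \frac{128}{868329}\right) + 4327215} = \sqrt{- \frac{307946}{868329} + 4327215} = \sqrt{\frac{3757445965789}{868329}} = \frac{\sqrt{7398411106638541}}{41349}$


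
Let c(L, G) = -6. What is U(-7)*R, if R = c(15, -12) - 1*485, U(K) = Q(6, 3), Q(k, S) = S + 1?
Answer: -1964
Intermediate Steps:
Q(k, S) = 1 + S
U(K) = 4 (U(K) = 1 + 3 = 4)
R = -491 (R = -6 - 1*485 = -6 - 485 = -491)
U(-7)*R = 4*(-491) = -1964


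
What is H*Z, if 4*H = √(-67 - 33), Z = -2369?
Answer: -11845*I/2 ≈ -5922.5*I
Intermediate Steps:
H = 5*I/2 (H = √(-67 - 33)/4 = √(-100)/4 = (10*I)/4 = 5*I/2 ≈ 2.5*I)
H*Z = (5*I/2)*(-2369) = -11845*I/2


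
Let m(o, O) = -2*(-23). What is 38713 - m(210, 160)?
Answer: 38667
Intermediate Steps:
m(o, O) = 46
38713 - m(210, 160) = 38713 - 1*46 = 38713 - 46 = 38667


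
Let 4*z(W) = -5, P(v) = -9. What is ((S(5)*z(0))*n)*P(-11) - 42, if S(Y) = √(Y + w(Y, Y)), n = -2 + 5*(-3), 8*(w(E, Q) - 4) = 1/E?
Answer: -42 - 2907*√10/16 ≈ -616.55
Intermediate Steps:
w(E, Q) = 4 + 1/(8*E)
n = -17 (n = -2 - 15 = -17)
z(W) = -5/4 (z(W) = (¼)*(-5) = -5/4)
S(Y) = √(4 + Y + 1/(8*Y)) (S(Y) = √(Y + (4 + 1/(8*Y))) = √(4 + Y + 1/(8*Y)))
((S(5)*z(0))*n)*P(-11) - 42 = (((√(64 + 2/5 + 16*5)/4)*(-5/4))*(-17))*(-9) - 42 = (((√(64 + 2*(⅕) + 80)/4)*(-5/4))*(-17))*(-9) - 42 = (((√(64 + ⅖ + 80)/4)*(-5/4))*(-17))*(-9) - 42 = (((√(722/5)/4)*(-5/4))*(-17))*(-9) - 42 = ((((19*√10/5)/4)*(-5/4))*(-17))*(-9) - 42 = (((19*√10/20)*(-5/4))*(-17))*(-9) - 42 = (-19*√10/16*(-17))*(-9) - 42 = (323*√10/16)*(-9) - 42 = -2907*√10/16 - 42 = -42 - 2907*√10/16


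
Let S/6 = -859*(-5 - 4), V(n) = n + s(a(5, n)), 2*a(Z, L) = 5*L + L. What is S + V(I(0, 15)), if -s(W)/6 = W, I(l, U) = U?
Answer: 46131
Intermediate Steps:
a(Z, L) = 3*L (a(Z, L) = (5*L + L)/2 = (6*L)/2 = 3*L)
s(W) = -6*W
V(n) = -17*n (V(n) = n - 18*n = -17*n)
S = 46386 (S = 6*(-859*(-5 - 4)) = 6*(-859*(-9)) = 6*7731 = 46386)
S + V(I(0, 15)) = 46386 - 17*15 = 46386 - 255 = 46131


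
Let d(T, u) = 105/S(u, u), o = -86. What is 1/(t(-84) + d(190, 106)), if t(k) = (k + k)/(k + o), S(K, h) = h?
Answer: 9010/17829 ≈ 0.50536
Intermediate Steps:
d(T, u) = 105/u
t(k) = 2*k/(-86 + k) (t(k) = (k + k)/(k - 86) = (2*k)/(-86 + k) = 2*k/(-86 + k))
1/(t(-84) + d(190, 106)) = 1/(2*(-84)/(-86 - 84) + 105/106) = 1/(2*(-84)/(-170) + 105*(1/106)) = 1/(2*(-84)*(-1/170) + 105/106) = 1/(84/85 + 105/106) = 1/(17829/9010) = 9010/17829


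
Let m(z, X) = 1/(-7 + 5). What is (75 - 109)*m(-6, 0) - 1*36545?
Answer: -36528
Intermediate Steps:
m(z, X) = -1/2 (m(z, X) = 1/(-2) = -1/2)
(75 - 109)*m(-6, 0) - 1*36545 = (75 - 109)*(-1/2) - 1*36545 = -34*(-1/2) - 36545 = 17 - 36545 = -36528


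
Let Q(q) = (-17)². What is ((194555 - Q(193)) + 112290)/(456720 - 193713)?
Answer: 306556/263007 ≈ 1.1656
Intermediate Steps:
Q(q) = 289
((194555 - Q(193)) + 112290)/(456720 - 193713) = ((194555 - 1*289) + 112290)/(456720 - 193713) = ((194555 - 289) + 112290)/263007 = (194266 + 112290)*(1/263007) = 306556*(1/263007) = 306556/263007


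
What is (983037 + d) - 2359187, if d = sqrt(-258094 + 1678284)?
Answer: -1376150 + sqrt(1420190) ≈ -1.3750e+6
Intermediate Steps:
d = sqrt(1420190) ≈ 1191.7
(983037 + d) - 2359187 = (983037 + sqrt(1420190)) - 2359187 = -1376150 + sqrt(1420190)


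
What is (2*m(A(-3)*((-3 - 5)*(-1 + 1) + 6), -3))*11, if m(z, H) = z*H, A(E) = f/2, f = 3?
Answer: -594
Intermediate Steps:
A(E) = 3/2
m(z, H) = H*z
(2*m(A(-3)*((-3 - 5)*(-1 + 1) + 6), -3))*11 = (2*(-9*((-3 - 5)*(-1 + 1) + 6)/2))*11 = (2*(-9*(-8*0 + 6)/2))*11 = (2*(-9*(0 + 6)/2))*11 = (2*(-9*6/2))*11 = (2*(-3*9))*11 = (2*(-27))*11 = -54*11 = -594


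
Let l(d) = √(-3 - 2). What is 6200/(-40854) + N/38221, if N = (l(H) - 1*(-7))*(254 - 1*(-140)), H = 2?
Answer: -62147434/780740367 + 394*I*√5/38221 ≈ -0.079601 + 0.02305*I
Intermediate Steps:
l(d) = I*√5 (l(d) = √(-5) = I*√5)
N = 2758 + 394*I*√5 (N = (I*√5 - 1*(-7))*(254 - 1*(-140)) = (I*√5 + 7)*(254 + 140) = (7 + I*√5)*394 = 2758 + 394*I*√5 ≈ 2758.0 + 881.01*I)
6200/(-40854) + N/38221 = 6200/(-40854) + (2758 + 394*I*√5)/38221 = 6200*(-1/40854) + (2758 + 394*I*√5)*(1/38221) = -3100/20427 + (2758/38221 + 394*I*√5/38221) = -62147434/780740367 + 394*I*√5/38221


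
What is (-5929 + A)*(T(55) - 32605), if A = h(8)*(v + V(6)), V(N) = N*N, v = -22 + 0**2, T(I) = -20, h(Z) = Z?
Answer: 189779625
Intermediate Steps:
v = -22 (v = -22 + 0 = -22)
V(N) = N**2
A = 112 (A = 8*(-22 + 6**2) = 8*(-22 + 36) = 8*14 = 112)
(-5929 + A)*(T(55) - 32605) = (-5929 + 112)*(-20 - 32605) = -5817*(-32625) = 189779625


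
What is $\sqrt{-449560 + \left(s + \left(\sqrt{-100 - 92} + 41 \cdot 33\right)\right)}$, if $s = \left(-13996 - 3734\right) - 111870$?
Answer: $\sqrt{-577807 + 8 i \sqrt{3}} \approx 0.009 + 760.14 i$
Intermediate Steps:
$s = -129600$ ($s = \left(-13996 - 3734\right) - 111870 = -17730 - 111870 = -129600$)
$\sqrt{-449560 + \left(s + \left(\sqrt{-100 - 92} + 41 \cdot 33\right)\right)} = \sqrt{-449560 - \left(128247 - \sqrt{-100 - 92}\right)} = \sqrt{-449560 - \left(128247 - 8 i \sqrt{3}\right)} = \sqrt{-577807 + 8 i \sqrt{3}}$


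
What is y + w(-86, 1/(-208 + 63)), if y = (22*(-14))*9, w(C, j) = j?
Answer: -401941/145 ≈ -2772.0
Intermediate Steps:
y = -2772 (y = -308*9 = -2772)
y + w(-86, 1/(-208 + 63)) = -2772 + 1/(-208 + 63) = -2772 + 1/(-145) = -2772 - 1/145 = -401941/145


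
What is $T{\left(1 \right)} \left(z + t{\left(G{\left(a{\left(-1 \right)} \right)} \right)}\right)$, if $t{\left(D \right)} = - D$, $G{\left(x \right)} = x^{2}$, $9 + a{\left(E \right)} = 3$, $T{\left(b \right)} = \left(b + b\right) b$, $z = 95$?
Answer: $118$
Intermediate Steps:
$T{\left(b \right)} = 2 b^{2}$ ($T{\left(b \right)} = 2 b b = 2 b^{2}$)
$a{\left(E \right)} = -6$ ($a{\left(E \right)} = -9 + 3 = -6$)
$T{\left(1 \right)} \left(z + t{\left(G{\left(a{\left(-1 \right)} \right)} \right)}\right) = 2 \cdot 1^{2} \left(95 - \left(-6\right)^{2}\right) = 2 \cdot 1 \left(95 - 36\right) = 2 \left(95 - 36\right) = 2 \cdot 59 = 118$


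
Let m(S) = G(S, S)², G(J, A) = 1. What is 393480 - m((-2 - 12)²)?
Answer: 393479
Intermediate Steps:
m(S) = 1 (m(S) = 1² = 1)
393480 - m((-2 - 12)²) = 393480 - 1*1 = 393480 - 1 = 393479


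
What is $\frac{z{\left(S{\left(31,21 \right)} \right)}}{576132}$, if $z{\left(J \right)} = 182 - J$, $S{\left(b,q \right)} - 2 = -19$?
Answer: $\frac{199}{576132} \approx 0.00034541$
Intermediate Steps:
$S{\left(b,q \right)} = -17$ ($S{\left(b,q \right)} = 2 - 19 = -17$)
$\frac{z{\left(S{\left(31,21 \right)} \right)}}{576132} = \frac{182 - -17}{576132} = \left(182 + 17\right) \frac{1}{576132} = 199 \cdot \frac{1}{576132} = \frac{199}{576132}$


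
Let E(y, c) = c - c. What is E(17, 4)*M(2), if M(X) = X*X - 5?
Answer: 0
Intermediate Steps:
E(y, c) = 0
M(X) = -5 + X² (M(X) = X² - 5 = -5 + X²)
E(17, 4)*M(2) = 0*(-5 + 2²) = 0*(-5 + 4) = 0*(-1) = 0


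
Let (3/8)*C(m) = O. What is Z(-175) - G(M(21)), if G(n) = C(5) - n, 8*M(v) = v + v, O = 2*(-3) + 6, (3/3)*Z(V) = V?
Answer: -679/4 ≈ -169.75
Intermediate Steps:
Z(V) = V
O = 0 (O = -6 + 6 = 0)
C(m) = 0 (C(m) = (8/3)*0 = 0)
M(v) = v/4 (M(v) = (v + v)/8 = (2*v)/8 = v/4)
G(n) = -n (G(n) = 0 - n = -n)
Z(-175) - G(M(21)) = -175 - (-1)*(¼)*21 = -175 - (-1)*21/4 = -175 - 1*(-21/4) = -175 + 21/4 = -679/4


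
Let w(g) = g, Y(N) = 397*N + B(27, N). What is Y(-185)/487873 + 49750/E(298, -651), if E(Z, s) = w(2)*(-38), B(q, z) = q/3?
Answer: -12138631443/18539174 ≈ -654.76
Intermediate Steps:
B(q, z) = q/3 (B(q, z) = q*(⅓) = q/3)
Y(N) = 9 + 397*N (Y(N) = 397*N + (⅓)*27 = 397*N + 9 = 9 + 397*N)
E(Z, s) = -76 (E(Z, s) = 2*(-38) = -76)
Y(-185)/487873 + 49750/E(298, -651) = (9 + 397*(-185))/487873 + 49750/(-76) = (9 - 73445)*(1/487873) + 49750*(-1/76) = -73436*1/487873 - 24875/38 = -73436/487873 - 24875/38 = -12138631443/18539174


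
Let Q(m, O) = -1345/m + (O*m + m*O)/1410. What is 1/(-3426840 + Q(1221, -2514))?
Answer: -286935/984529976233 ≈ -2.9144e-7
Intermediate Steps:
Q(m, O) = -1345/m + O*m/705 (Q(m, O) = -1345/m + (O*m + O*m)*(1/1410) = -1345/m + (2*O*m)*(1/1410) = -1345/m + O*m/705)
1/(-3426840 + Q(1221, -2514)) = 1/(-3426840 + (-1345/1221 + (1/705)*(-2514)*1221)) = 1/(-3426840 + (-1345*1/1221 - 1023198/235)) = 1/(-3426840 + (-1345/1221 - 1023198/235)) = 1/(-3426840 - 1249640833/286935) = 1/(-984529976233/286935) = -286935/984529976233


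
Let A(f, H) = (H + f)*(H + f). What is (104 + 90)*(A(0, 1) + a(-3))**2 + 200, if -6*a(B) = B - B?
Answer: 394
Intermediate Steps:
A(f, H) = (H + f)**2
a(B) = 0 (a(B) = -(B - B)/6 = -1/6*0 = 0)
(104 + 90)*(A(0, 1) + a(-3))**2 + 200 = (104 + 90)*((1 + 0)**2 + 0)**2 + 200 = 194*(1**2 + 0)**2 + 200 = 194*(1 + 0)**2 + 200 = 194*1**2 + 200 = 194*1 + 200 = 194 + 200 = 394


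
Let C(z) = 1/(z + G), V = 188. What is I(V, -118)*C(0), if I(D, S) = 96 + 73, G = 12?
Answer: 169/12 ≈ 14.083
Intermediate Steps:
I(D, S) = 169
C(z) = 1/(12 + z) (C(z) = 1/(z + 12) = 1/(12 + z))
I(V, -118)*C(0) = 169/(12 + 0) = 169/12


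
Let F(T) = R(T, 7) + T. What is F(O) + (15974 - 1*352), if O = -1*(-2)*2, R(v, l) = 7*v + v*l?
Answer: 15682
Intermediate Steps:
R(v, l) = 7*v + l*v
O = 4 (O = 2*2 = 4)
F(T) = 15*T (F(T) = T*(7 + 7) + T = T*14 + T = 14*T + T = 15*T)
F(O) + (15974 - 1*352) = 15*4 + (15974 - 1*352) = 60 + (15974 - 352) = 60 + 15622 = 15682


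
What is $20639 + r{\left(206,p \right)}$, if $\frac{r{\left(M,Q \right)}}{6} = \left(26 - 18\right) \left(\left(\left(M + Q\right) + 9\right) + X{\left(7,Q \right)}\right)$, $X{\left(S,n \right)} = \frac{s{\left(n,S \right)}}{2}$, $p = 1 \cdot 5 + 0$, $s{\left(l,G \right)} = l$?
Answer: $31319$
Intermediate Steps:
$p = 5$ ($p = 5 + 0 = 5$)
$X{\left(S,n \right)} = \frac{n}{2}$
$r{\left(M,Q \right)} = 432 + 48 M + 72 Q$ ($r{\left(M,Q \right)} = 6 \left(26 - 18\right) \left(\left(\left(M + Q\right) + 9\right) + \frac{Q}{2}\right) = 6 \cdot 8 \left(\left(9 + M + Q\right) + \frac{Q}{2}\right) = 6 \cdot 8 \left(9 + M + \frac{3 Q}{2}\right) = 6 \left(72 + 8 M + 12 Q\right) = 432 + 48 M + 72 Q$)
$20639 + r{\left(206,p \right)} = 20639 + \left(432 + 48 \cdot 206 + 72 \cdot 5\right) = 20639 + \left(432 + 9888 + 360\right) = 20639 + 10680 = 31319$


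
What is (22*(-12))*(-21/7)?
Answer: 792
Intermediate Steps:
(22*(-12))*(-21/7) = -(-5544)/7 = -264*(-3) = 792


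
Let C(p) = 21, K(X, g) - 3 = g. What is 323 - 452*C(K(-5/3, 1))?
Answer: -9169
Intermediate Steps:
K(X, g) = 3 + g
323 - 452*C(K(-5/3, 1)) = 323 - 452*21 = 323 - 9492 = -9169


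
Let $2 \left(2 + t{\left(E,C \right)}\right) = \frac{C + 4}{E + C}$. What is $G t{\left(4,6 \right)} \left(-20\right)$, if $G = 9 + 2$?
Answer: $330$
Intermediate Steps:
$G = 11$
$t{\left(E,C \right)} = -2 + \frac{4 + C}{2 \left(C + E\right)}$ ($t{\left(E,C \right)} = -2 + \frac{\left(C + 4\right) \frac{1}{E + C}}{2} = -2 + \frac{\left(4 + C\right) \frac{1}{C + E}}{2} = -2 + \frac{\frac{1}{C + E} \left(4 + C\right)}{2} = -2 + \frac{4 + C}{2 \left(C + E\right)}$)
$G t{\left(4,6 \right)} \left(-20\right) = 11 \frac{2 - 8 - 9}{6 + 4} \left(-20\right) = 11 \frac{2 - 8 - 9}{10} \left(-20\right) = 11 \cdot \frac{1}{10} \left(-15\right) \left(-20\right) = 11 \left(- \frac{3}{2}\right) \left(-20\right) = \left(- \frac{33}{2}\right) \left(-20\right) = 330$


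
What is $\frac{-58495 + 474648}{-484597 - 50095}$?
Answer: $- \frac{416153}{534692} \approx -0.7783$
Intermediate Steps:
$\frac{-58495 + 474648}{-484597 - 50095} = \frac{416153}{-484597 - 50095} = \frac{416153}{-534692} = 416153 \left(- \frac{1}{534692}\right) = - \frac{416153}{534692}$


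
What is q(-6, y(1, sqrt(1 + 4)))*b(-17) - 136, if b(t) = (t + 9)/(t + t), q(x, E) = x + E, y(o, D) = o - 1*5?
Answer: -2352/17 ≈ -138.35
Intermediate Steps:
y(o, D) = -5 + o (y(o, D) = o - 5 = -5 + o)
q(x, E) = E + x
b(t) = (9 + t)/(2*t) (b(t) = (9 + t)/((2*t)) = (9 + t)*(1/(2*t)) = (9 + t)/(2*t))
q(-6, y(1, sqrt(1 + 4)))*b(-17) - 136 = ((-5 + 1) - 6)*((1/2)*(9 - 17)/(-17)) - 136 = (-4 - 6)*((1/2)*(-1/17)*(-8)) - 136 = -10*4/17 - 136 = -40/17 - 136 = -2352/17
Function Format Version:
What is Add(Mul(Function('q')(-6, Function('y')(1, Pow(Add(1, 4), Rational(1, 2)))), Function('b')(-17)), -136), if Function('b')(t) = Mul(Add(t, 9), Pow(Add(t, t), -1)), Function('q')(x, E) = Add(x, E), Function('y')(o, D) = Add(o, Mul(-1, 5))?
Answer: Rational(-2352, 17) ≈ -138.35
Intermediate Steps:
Function('y')(o, D) = Add(-5, o) (Function('y')(o, D) = Add(o, -5) = Add(-5, o))
Function('q')(x, E) = Add(E, x)
Function('b')(t) = Mul(Rational(1, 2), Pow(t, -1), Add(9, t)) (Function('b')(t) = Mul(Add(9, t), Pow(Mul(2, t), -1)) = Mul(Add(9, t), Mul(Rational(1, 2), Pow(t, -1))) = Mul(Rational(1, 2), Pow(t, -1), Add(9, t)))
Add(Mul(Function('q')(-6, Function('y')(1, Pow(Add(1, 4), Rational(1, 2)))), Function('b')(-17)), -136) = Add(Mul(Add(Add(-5, 1), -6), Mul(Rational(1, 2), Pow(-17, -1), Add(9, -17))), -136) = Add(Mul(Add(-4, -6), Mul(Rational(1, 2), Rational(-1, 17), -8)), -136) = Add(Mul(-10, Rational(4, 17)), -136) = Add(Rational(-40, 17), -136) = Rational(-2352, 17)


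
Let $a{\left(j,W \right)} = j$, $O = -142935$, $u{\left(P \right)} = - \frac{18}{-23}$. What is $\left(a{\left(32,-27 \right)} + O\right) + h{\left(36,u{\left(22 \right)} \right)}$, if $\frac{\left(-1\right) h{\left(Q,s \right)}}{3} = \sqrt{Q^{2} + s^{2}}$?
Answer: $-142903 - \frac{54 \sqrt{2117}}{23} \approx -1.4301 \cdot 10^{5}$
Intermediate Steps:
$u{\left(P \right)} = \frac{18}{23}$ ($u{\left(P \right)} = \left(-18\right) \left(- \frac{1}{23}\right) = \frac{18}{23}$)
$h{\left(Q,s \right)} = - 3 \sqrt{Q^{2} + s^{2}}$
$\left(a{\left(32,-27 \right)} + O\right) + h{\left(36,u{\left(22 \right)} \right)} = \left(32 - 142935\right) - 3 \sqrt{36^{2} + \left(\frac{18}{23}\right)^{2}} = -142903 - 3 \sqrt{1296 + \frac{324}{529}} = -142903 - 3 \sqrt{\frac{685908}{529}} = -142903 - 3 \frac{18 \sqrt{2117}}{23} = -142903 - \frac{54 \sqrt{2117}}{23}$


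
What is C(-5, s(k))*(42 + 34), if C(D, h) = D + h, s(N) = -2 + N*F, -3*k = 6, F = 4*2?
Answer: -1748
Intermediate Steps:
F = 8
k = -2 (k = -⅓*6 = -2)
s(N) = -2 + 8*N (s(N) = -2 + N*8 = -2 + 8*N)
C(-5, s(k))*(42 + 34) = (-5 + (-2 + 8*(-2)))*(42 + 34) = (-5 + (-2 - 16))*76 = (-5 - 18)*76 = -23*76 = -1748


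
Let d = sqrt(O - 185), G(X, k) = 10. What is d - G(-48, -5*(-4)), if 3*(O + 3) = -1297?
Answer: -10 + I*sqrt(5583)/3 ≈ -10.0 + 24.906*I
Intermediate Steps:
O = -1306/3 (O = -3 + (1/3)*(-1297) = -3 - 1297/3 = -1306/3 ≈ -435.33)
d = I*sqrt(5583)/3 (d = sqrt(-1306/3 - 185) = sqrt(-1861/3) = I*sqrt(5583)/3 ≈ 24.906*I)
d - G(-48, -5*(-4)) = I*sqrt(5583)/3 - 1*10 = I*sqrt(5583)/3 - 10 = -10 + I*sqrt(5583)/3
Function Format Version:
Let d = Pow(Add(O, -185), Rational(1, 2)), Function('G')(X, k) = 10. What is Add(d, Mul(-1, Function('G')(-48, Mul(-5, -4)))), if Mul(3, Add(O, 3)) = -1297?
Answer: Add(-10, Mul(Rational(1, 3), I, Pow(5583, Rational(1, 2)))) ≈ Add(-10.000, Mul(24.906, I))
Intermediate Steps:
O = Rational(-1306, 3) (O = Add(-3, Mul(Rational(1, 3), -1297)) = Add(-3, Rational(-1297, 3)) = Rational(-1306, 3) ≈ -435.33)
d = Mul(Rational(1, 3), I, Pow(5583, Rational(1, 2))) (d = Pow(Add(Rational(-1306, 3), -185), Rational(1, 2)) = Pow(Rational(-1861, 3), Rational(1, 2)) = Mul(Rational(1, 3), I, Pow(5583, Rational(1, 2))) ≈ Mul(24.906, I))
Add(d, Mul(-1, Function('G')(-48, Mul(-5, -4)))) = Add(Mul(Rational(1, 3), I, Pow(5583, Rational(1, 2))), Mul(-1, 10)) = Add(Mul(Rational(1, 3), I, Pow(5583, Rational(1, 2))), -10) = Add(-10, Mul(Rational(1, 3), I, Pow(5583, Rational(1, 2))))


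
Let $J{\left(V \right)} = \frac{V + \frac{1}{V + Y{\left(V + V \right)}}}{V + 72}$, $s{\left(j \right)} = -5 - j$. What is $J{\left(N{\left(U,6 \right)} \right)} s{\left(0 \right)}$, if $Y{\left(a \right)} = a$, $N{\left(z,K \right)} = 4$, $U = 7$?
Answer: $- \frac{245}{912} \approx -0.26864$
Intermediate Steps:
$J{\left(V \right)} = \frac{V + \frac{1}{3 V}}{72 + V}$ ($J{\left(V \right)} = \frac{V + \frac{1}{V + \left(V + V\right)}}{V + 72} = \frac{V + \frac{1}{V + 2 V}}{72 + V} = \frac{V + \frac{1}{3 V}}{72 + V}$)
$J{\left(N{\left(U,6 \right)} \right)} s{\left(0 \right)} = \frac{\frac{1}{3} + 4^{2}}{4 \left(72 + 4\right)} \left(-5 - 0\right) = \frac{\frac{1}{3} + 16}{4 \cdot 76} \left(-5 + 0\right) = \frac{1}{4} \cdot \frac{1}{76} \cdot \frac{49}{3} \left(-5\right) = \frac{49}{912} \left(-5\right) = - \frac{245}{912}$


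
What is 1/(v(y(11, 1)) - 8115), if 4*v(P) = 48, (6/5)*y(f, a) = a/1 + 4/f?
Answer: -1/8103 ≈ -0.00012341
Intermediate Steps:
y(f, a) = 5*a/6 + 10/(3*f) (y(f, a) = 5*(a/1 + 4/f)/6 = 5*(a*1 + 4/f)/6 = 5*(a + 4/f)/6 = 5*a/6 + 10/(3*f))
v(P) = 12 (v(P) = (1/4)*48 = 12)
1/(v(y(11, 1)) - 8115) = 1/(12 - 8115) = 1/(-8103) = -1/8103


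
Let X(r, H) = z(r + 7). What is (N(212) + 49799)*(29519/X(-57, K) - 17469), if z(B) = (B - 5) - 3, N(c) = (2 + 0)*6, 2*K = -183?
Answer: -51938975731/58 ≈ -8.9550e+8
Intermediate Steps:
K = -183/2 (K = (½)*(-183) = -183/2 ≈ -91.500)
N(c) = 12 (N(c) = 2*6 = 12)
z(B) = -8 + B (z(B) = (-5 + B) - 3 = -8 + B)
X(r, H) = -1 + r (X(r, H) = -8 + (r + 7) = -8 + (7 + r) = -1 + r)
(N(212) + 49799)*(29519/X(-57, K) - 17469) = (12 + 49799)*(29519/(-1 - 57) - 17469) = 49811*(29519/(-58) - 17469) = 49811*(29519*(-1/58) - 17469) = 49811*(-29519/58 - 17469) = 49811*(-1042721/58) = -51938975731/58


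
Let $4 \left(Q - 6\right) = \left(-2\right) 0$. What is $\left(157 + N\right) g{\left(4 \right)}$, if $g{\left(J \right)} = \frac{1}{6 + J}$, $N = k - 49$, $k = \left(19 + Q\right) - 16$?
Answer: $\frac{117}{10} \approx 11.7$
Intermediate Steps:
$Q = 6$ ($Q = 6 + \frac{\left(-2\right) 0}{4} = 6 + \frac{1}{4} \cdot 0 = 6 + 0 = 6$)
$k = 9$ ($k = \left(19 + 6\right) - 16 = 25 - 16 = 9$)
$N = -40$ ($N = 9 - 49 = -40$)
$\left(157 + N\right) g{\left(4 \right)} = \frac{157 - 40}{6 + 4} = \frac{117}{10}$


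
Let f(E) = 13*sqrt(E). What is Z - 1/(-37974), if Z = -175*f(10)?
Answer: 1/37974 - 2275*sqrt(10) ≈ -7194.2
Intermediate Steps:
Z = -2275*sqrt(10) ≈ -7194.2
Z - 1/(-37974) = -2275*sqrt(10) - 1/(-37974) = -2275*sqrt(10) - 1*(-1/37974) = -2275*sqrt(10) + 1/37974 = 1/37974 - 2275*sqrt(10)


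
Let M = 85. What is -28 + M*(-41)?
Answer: -3513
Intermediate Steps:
-28 + M*(-41) = -28 + 85*(-41) = -28 - 3485 = -3513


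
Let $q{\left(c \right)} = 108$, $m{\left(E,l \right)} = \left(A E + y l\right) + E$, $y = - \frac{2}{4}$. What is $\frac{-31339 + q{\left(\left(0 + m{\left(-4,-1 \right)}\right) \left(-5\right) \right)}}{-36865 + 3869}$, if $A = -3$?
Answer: $\frac{31231}{32996} \approx 0.94651$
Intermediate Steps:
$y = - \frac{1}{2}$ ($y = \left(-2\right) \frac{1}{4} = - \frac{1}{2} \approx -0.5$)
$m{\left(E,l \right)} = - 2 E - \frac{l}{2}$ ($m{\left(E,l \right)} = \left(- 3 E - \frac{l}{2}\right) + E = - 2 E - \frac{l}{2}$)
$\frac{-31339 + q{\left(\left(0 + m{\left(-4,-1 \right)}\right) \left(-5\right) \right)}}{-36865 + 3869} = \frac{-31339 + 108}{-36865 + 3869} = - \frac{31231}{-32996} = \left(-31231\right) \left(- \frac{1}{32996}\right) = \frac{31231}{32996}$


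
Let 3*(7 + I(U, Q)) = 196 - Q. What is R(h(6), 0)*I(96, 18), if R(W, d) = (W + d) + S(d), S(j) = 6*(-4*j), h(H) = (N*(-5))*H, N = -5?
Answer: 7850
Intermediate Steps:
h(H) = 25*H (h(H) = (-5*(-5))*H = 25*H)
S(j) = -24*j
I(U, Q) = 175/3 - Q/3 (I(U, Q) = -7 + (196 - Q)/3 = -7 + (196/3 - Q/3) = 175/3 - Q/3)
R(W, d) = W - 23*d (R(W, d) = (W + d) - 24*d = W - 23*d)
R(h(6), 0)*I(96, 18) = (25*6 - 23*0)*(175/3 - ⅓*18) = (150 + 0)*(175/3 - 6) = 150*(157/3) = 7850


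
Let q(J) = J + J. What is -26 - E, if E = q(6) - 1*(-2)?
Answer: -40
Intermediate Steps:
q(J) = 2*J
E = 14 (E = 2*6 - 1*(-2) = 12 + 2 = 14)
-26 - E = -26 - 1*14 = -26 - 14 = -40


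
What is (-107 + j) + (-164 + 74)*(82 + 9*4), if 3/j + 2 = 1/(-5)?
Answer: -118012/11 ≈ -10728.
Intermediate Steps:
j = -15/11 (j = 3/(-2 + 1/(-5)) = 3/(-2 - ⅕) = 3/(-11/5) = 3*(-5/11) = -15/11 ≈ -1.3636)
(-107 + j) + (-164 + 74)*(82 + 9*4) = (-107 - 15/11) + (-164 + 74)*(82 + 9*4) = -1192/11 - 90*(82 + 36) = -1192/11 - 90*118 = -1192/11 - 10620 = -118012/11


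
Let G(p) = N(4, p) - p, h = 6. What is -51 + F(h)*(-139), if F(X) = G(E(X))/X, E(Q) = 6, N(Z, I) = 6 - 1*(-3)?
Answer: -241/2 ≈ -120.50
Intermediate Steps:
N(Z, I) = 9 (N(Z, I) = 6 + 3 = 9)
G(p) = 9 - p
F(X) = 3/X (F(X) = (9 - 1*6)/X = (9 - 6)/X = 3/X)
-51 + F(h)*(-139) = -51 + (3/6)*(-139) = -51 + (3*(⅙))*(-139) = -51 + (½)*(-139) = -51 - 139/2 = -241/2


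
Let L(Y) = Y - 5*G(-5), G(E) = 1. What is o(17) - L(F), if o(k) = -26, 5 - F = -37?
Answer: -63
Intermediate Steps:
F = 42 (F = 5 - 1*(-37) = 5 + 37 = 42)
L(Y) = -5 + Y (L(Y) = Y - 5*1 = Y - 5 = -5 + Y)
o(17) - L(F) = -26 - (-5 + 42) = -26 - 1*37 = -26 - 37 = -63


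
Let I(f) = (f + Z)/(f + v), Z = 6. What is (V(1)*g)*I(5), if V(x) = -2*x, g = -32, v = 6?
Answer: 64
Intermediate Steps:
I(f) = 1 (I(f) = (f + 6)/(f + 6) = (6 + f)/(6 + f) = 1)
(V(1)*g)*I(5) = (-2*1*(-32))*1 = -2*(-32)*1 = 64*1 = 64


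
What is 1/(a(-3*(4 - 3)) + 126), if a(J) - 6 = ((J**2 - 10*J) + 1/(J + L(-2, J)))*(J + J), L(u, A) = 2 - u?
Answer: -1/108 ≈ -0.0092593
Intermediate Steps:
a(J) = 6 + 2*J*(J**2 + 1/(4 + J) - 10*J) (a(J) = 6 + ((J**2 - 10*J) + 1/(J + (2 - 1*(-2))))*(J + J) = 6 + ((J**2 - 10*J) + 1/(J + (2 + 2)))*(2*J) = 6 + ((J**2 - 10*J) + 1/(J + 4))*(2*J) = 6 + ((J**2 - 10*J) + 1/(4 + J))*(2*J) = 6 + (J**2 + 1/(4 + J) - 10*J)*(2*J) = 6 + 2*J*(J**2 + 1/(4 + J) - 10*J))
1/(a(-3*(4 - 3)) + 126) = 1/(2*(12 + (-3*(4 - 3))**4 - 40*9*(4 - 3)**2 - 6*(-27*(4 - 3)**3) + 4*(-3*(4 - 3)))/(4 - 3*(4 - 3)) + 126) = 1/(2*(12 + (-3*1)**4 - 40*(-3*1)**2 - 6*(-3*1)**3 + 4*(-3*1))/(4 - 3*1) + 126) = 1/(2*(12 + (-3)**4 - 40*(-3)**2 - 6*(-3)**3 + 4*(-3))/(4 - 3) + 126) = 1/(2*(12 + 81 - 40*9 - 6*(-27) - 12)/1 + 126) = 1/(2*1*(12 + 81 - 360 + 162 - 12) + 126) = 1/(2*1*(-117) + 126) = 1/(-234 + 126) = 1/(-108) = -1/108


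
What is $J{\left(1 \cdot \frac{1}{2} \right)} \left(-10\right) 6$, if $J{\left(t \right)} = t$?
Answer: $-30$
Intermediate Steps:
$J{\left(1 \cdot \frac{1}{2} \right)} \left(-10\right) 6 = 1 \cdot \frac{1}{2} \left(-10\right) 6 = \frac{1}{2} \left(-10\right) 6 = \left(-5\right) 6 = -30$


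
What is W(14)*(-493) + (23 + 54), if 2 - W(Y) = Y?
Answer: 5993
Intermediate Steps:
W(Y) = 2 - Y
W(14)*(-493) + (23 + 54) = (2 - 1*14)*(-493) + (23 + 54) = (2 - 14)*(-493) + 77 = -12*(-493) + 77 = 5916 + 77 = 5993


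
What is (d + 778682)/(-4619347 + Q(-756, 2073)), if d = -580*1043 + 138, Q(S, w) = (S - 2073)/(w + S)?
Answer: -19083330/506973569 ≈ -0.037642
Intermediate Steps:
Q(S, w) = (-2073 + S)/(S + w)
d = -604802 (d = -604940 + 138 = -604802)
(d + 778682)/(-4619347 + Q(-756, 2073)) = (-604802 + 778682)/(-4619347 + (-2073 - 756)/(-756 + 2073)) = 173880/(-4619347 - 2829/1317) = 173880/(-4619347 + (1/1317)*(-2829)) = 173880/(-4619347 - 943/439) = 173880/(-2027894276/439) = 173880*(-439/2027894276) = -19083330/506973569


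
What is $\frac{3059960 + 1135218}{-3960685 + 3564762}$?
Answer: $- \frac{4195178}{395923} \approx -10.596$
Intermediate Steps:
$\frac{3059960 + 1135218}{-3960685 + 3564762} = \frac{4195178}{-395923} = 4195178 \left(- \frac{1}{395923}\right) = - \frac{4195178}{395923}$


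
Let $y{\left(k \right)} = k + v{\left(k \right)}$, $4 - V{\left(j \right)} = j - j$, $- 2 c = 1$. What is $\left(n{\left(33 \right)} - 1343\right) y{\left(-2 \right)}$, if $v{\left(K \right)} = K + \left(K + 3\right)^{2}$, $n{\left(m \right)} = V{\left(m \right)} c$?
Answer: $4035$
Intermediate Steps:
$c = - \frac{1}{2}$ ($c = \left(- \frac{1}{2}\right) 1 = - \frac{1}{2} \approx -0.5$)
$V{\left(j \right)} = 4$ ($V{\left(j \right)} = 4 - \left(j - j\right) = 4 - 0 = 4 + 0 = 4$)
$n{\left(m \right)} = -2$ ($n{\left(m \right)} = 4 \left(- \frac{1}{2}\right) = -2$)
$v{\left(K \right)} = K + \left(3 + K\right)^{2}$
$y{\left(k \right)} = \left(3 + k\right)^{2} + 2 k$ ($y{\left(k \right)} = k + \left(k + \left(3 + k\right)^{2}\right) = \left(3 + k\right)^{2} + 2 k$)
$\left(n{\left(33 \right)} - 1343\right) y{\left(-2 \right)} = \left(-2 - 1343\right) \left(\left(3 - 2\right)^{2} + 2 \left(-2\right)\right) = - 1345 \left(1^{2} - 4\right) = - 1345 \left(1 - 4\right) = \left(-1345\right) \left(-3\right) = 4035$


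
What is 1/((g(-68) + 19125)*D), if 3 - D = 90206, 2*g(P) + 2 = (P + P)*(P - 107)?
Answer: -1/2798457872 ≈ -3.5734e-10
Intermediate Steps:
g(P) = -1 + P*(-107 + P) (g(P) = -1 + ((P + P)*(P - 107))/2 = -1 + ((2*P)*(-107 + P))/2 = -1 + (2*P*(-107 + P))/2 = -1 + P*(-107 + P))
D = -90203 (D = 3 - 1*90206 = 3 - 90206 = -90203)
1/((g(-68) + 19125)*D) = 1/(((-1 + (-68)**2 - 107*(-68)) + 19125)*(-90203)) = -1/90203/((-1 + 4624 + 7276) + 19125) = -1/90203/(11899 + 19125) = -1/90203/31024 = (1/31024)*(-1/90203) = -1/2798457872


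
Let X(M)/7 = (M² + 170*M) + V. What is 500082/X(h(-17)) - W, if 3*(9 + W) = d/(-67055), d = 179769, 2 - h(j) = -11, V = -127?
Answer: 21995559931/528527510 ≈ 41.617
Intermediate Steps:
h(j) = 13 (h(j) = 2 - 1*(-11) = 2 + 11 = 13)
X(M) = -889 + 7*M² + 1190*M (X(M) = 7*((M² + 170*M) - 127) = 7*(-127 + M² + 170*M) = -889 + 7*M² + 1190*M)
W = -663418/67055 (W = -9 + (179769/(-67055))/3 = -9 + (179769*(-1/67055))/3 = -9 + (⅓)*(-179769/67055) = -9 - 59923/67055 = -663418/67055 ≈ -9.8936)
500082/X(h(-17)) - W = 500082/(-889 + 7*13² + 1190*13) - 1*(-663418/67055) = 500082/(-889 + 7*169 + 15470) + 663418/67055 = 500082/(-889 + 1183 + 15470) + 663418/67055 = 500082/15764 + 663418/67055 = 500082*(1/15764) + 663418/67055 = 250041/7882 + 663418/67055 = 21995559931/528527510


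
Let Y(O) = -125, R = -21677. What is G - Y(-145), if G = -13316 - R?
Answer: 8486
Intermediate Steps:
G = 8361 (G = -13316 - 1*(-21677) = -13316 + 21677 = 8361)
G - Y(-145) = 8361 - 1*(-125) = 8361 + 125 = 8486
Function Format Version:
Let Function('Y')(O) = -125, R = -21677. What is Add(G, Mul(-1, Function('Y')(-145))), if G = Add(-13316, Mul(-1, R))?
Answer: 8486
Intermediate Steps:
G = 8361 (G = Add(-13316, Mul(-1, -21677)) = Add(-13316, 21677) = 8361)
Add(G, Mul(-1, Function('Y')(-145))) = Add(8361, Mul(-1, -125)) = Add(8361, 125) = 8486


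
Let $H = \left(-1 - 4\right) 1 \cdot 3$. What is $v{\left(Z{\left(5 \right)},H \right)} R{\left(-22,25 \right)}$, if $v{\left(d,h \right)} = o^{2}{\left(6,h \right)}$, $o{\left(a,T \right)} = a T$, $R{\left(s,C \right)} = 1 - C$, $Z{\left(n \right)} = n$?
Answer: $-194400$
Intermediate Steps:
$o{\left(a,T \right)} = T a$
$H = -15$ ($H = \left(-5\right) 1 \cdot 3 = \left(-5\right) 3 = -15$)
$v{\left(d,h \right)} = 36 h^{2}$ ($v{\left(d,h \right)} = \left(h 6\right)^{2} = \left(6 h\right)^{2} = 36 h^{2}$)
$v{\left(Z{\left(5 \right)},H \right)} R{\left(-22,25 \right)} = 36 \left(-15\right)^{2} \left(1 - 25\right) = 36 \cdot 225 \left(1 - 25\right) = 8100 \left(-24\right) = -194400$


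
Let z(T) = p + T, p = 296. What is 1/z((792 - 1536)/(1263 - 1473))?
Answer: 35/10484 ≈ 0.0033384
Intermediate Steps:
z(T) = 296 + T
1/z((792 - 1536)/(1263 - 1473)) = 1/(296 + (792 - 1536)/(1263 - 1473)) = 1/(296 - 744/(-210)) = 1/(296 - 744*(-1/210)) = 1/(296 + 124/35) = 1/(10484/35) = 35/10484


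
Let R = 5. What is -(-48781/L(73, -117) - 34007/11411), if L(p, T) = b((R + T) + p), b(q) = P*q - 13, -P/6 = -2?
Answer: -540282624/5488691 ≈ -98.436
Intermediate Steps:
P = 12 (P = -6*(-2) = 12)
b(q) = -13 + 12*q (b(q) = 12*q - 13 = -13 + 12*q)
L(p, T) = 47 + 12*T + 12*p (L(p, T) = -13 + 12*((5 + T) + p) = -13 + 12*(5 + T + p) = -13 + (60 + 12*T + 12*p) = 47 + 12*T + 12*p)
-(-48781/L(73, -117) - 34007/11411) = -(-48781/(47 + 12*(-117) + 12*73) - 34007/11411) = -(-48781/(47 - 1404 + 876) - 34007*1/11411) = -(-48781/(-481) - 34007/11411) = -(-48781*(-1/481) - 34007/11411) = -(48781/481 - 34007/11411) = -1*540282624/5488691 = -540282624/5488691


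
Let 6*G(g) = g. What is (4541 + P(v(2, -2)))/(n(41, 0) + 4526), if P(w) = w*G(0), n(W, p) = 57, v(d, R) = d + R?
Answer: 4541/4583 ≈ 0.99084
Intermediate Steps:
G(g) = g/6
v(d, R) = R + d
P(w) = 0 (P(w) = w*((⅙)*0) = w*0 = 0)
(4541 + P(v(2, -2)))/(n(41, 0) + 4526) = (4541 + 0)/(57 + 4526) = 4541/4583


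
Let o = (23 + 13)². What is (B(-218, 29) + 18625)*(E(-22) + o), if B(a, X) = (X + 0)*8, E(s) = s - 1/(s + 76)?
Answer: 1297267315/54 ≈ 2.4023e+7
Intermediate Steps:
o = 1296 (o = 36² = 1296)
E(s) = s - 1/(76 + s)
B(a, X) = 8*X (B(a, X) = X*8 = 8*X)
(B(-218, 29) + 18625)*(E(-22) + o) = (8*29 + 18625)*((-1 + (-22)² + 76*(-22))/(76 - 22) + 1296) = (232 + 18625)*((-1 + 484 - 1672)/54 + 1296) = 18857*((1/54)*(-1189) + 1296) = 18857*(-1189/54 + 1296) = 18857*(68795/54) = 1297267315/54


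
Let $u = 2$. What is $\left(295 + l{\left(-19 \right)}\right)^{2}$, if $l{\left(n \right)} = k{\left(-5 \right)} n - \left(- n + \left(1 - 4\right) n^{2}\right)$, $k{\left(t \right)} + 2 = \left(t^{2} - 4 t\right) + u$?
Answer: $254016$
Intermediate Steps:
$k{\left(t \right)} = t^{2} - 4 t$ ($k{\left(t \right)} = -2 + \left(\left(t^{2} - 4 t\right) + 2\right) = -2 + \left(2 + t^{2} - 4 t\right) = t^{2} - 4 t$)
$l{\left(n \right)} = 3 n^{2} + 46 n$ ($l{\left(n \right)} = - 5 \left(-4 - 5\right) n - \left(- n + \left(1 - 4\right) n^{2}\right) = \left(-5\right) \left(-9\right) n + \left(n - - 3 n^{2}\right) = 45 n + \left(n + 3 n^{2}\right) = 3 n^{2} + 46 n$)
$\left(295 + l{\left(-19 \right)}\right)^{2} = \left(295 - 19 \left(46 + 3 \left(-19\right)\right)\right)^{2} = \left(295 - 19 \left(46 - 57\right)\right)^{2} = \left(295 - -209\right)^{2} = \left(295 + 209\right)^{2} = 504^{2} = 254016$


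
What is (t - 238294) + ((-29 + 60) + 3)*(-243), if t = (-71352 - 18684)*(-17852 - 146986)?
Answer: 14841107612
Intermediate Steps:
t = 14841354168 (t = -90036*(-164838) = 14841354168)
(t - 238294) + ((-29 + 60) + 3)*(-243) = (14841354168 - 238294) + ((-29 + 60) + 3)*(-243) = 14841115874 + (31 + 3)*(-243) = 14841115874 + 34*(-243) = 14841115874 - 8262 = 14841107612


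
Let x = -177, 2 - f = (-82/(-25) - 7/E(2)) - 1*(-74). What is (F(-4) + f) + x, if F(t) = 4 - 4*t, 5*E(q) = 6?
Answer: -33967/150 ≈ -226.45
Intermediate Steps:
E(q) = 6/5 (E(q) = (1/5)*6 = 6/5)
f = -10417/150 (f = 2 - ((-82/(-25) - 7/6/5) - 1*(-74)) = 2 - ((-82*(-1/25) - 7*5/6) + 74) = 2 - ((82/25 - 35/6) + 74) = 2 - (-383/150 + 74) = 2 - 1*10717/150 = 2 - 10717/150 = -10417/150 ≈ -69.447)
(F(-4) + f) + x = ((4 - 4*(-4)) - 10417/150) - 177 = ((4 + 16) - 10417/150) - 177 = (20 - 10417/150) - 177 = -7417/150 - 177 = -33967/150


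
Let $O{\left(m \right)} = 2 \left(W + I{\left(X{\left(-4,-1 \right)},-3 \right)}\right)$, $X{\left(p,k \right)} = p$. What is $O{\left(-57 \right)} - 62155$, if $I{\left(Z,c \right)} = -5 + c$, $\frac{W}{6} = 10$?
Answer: $-62051$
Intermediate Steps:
$W = 60$ ($W = 6 \cdot 10 = 60$)
$O{\left(m \right)} = 104$ ($O{\left(m \right)} = 2 \left(60 - 8\right) = 2 \cdot 52 = 104$)
$O{\left(-57 \right)} - 62155 = 104 - 62155 = -62051$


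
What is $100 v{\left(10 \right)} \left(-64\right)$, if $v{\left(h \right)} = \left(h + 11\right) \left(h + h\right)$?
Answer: $-2688000$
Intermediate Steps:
$v{\left(h \right)} = 2 h \left(11 + h\right)$ ($v{\left(h \right)} = \left(11 + h\right) 2 h = 2 h \left(11 + h\right)$)
$100 v{\left(10 \right)} \left(-64\right) = 100 \cdot 2 \cdot 10 \left(11 + 10\right) \left(-64\right) = 100 \cdot 2 \cdot 10 \cdot 21 \left(-64\right) = 100 \cdot 420 \left(-64\right) = 42000 \left(-64\right) = -2688000$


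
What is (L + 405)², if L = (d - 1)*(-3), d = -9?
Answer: 189225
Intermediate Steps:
L = 30 (L = (-9 - 1)*(-3) = -10*(-3) = 30)
(L + 405)² = (30 + 405)² = 435² = 189225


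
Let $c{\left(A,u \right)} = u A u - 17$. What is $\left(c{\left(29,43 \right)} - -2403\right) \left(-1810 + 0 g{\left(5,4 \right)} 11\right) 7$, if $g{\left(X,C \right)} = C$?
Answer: $-709608690$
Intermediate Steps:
$c{\left(A,u \right)} = -17 + A u^{2}$ ($c{\left(A,u \right)} = A u u + \left(-18 + 1\right) = A u^{2} - 17 = -17 + A u^{2}$)
$\left(c{\left(29,43 \right)} - -2403\right) \left(-1810 + 0 g{\left(5,4 \right)} 11\right) 7 = \left(\left(-17 + 29 \cdot 43^{2}\right) - -2403\right) \left(-1810 + 0 \cdot 4 \cdot 11\right) 7 = \left(\left(-17 + 29 \cdot 1849\right) + 2403\right) \left(-1810 + 0 \cdot 11\right) 7 = \left(\left(-17 + 53621\right) + 2403\right) \left(-1810 + 0\right) 7 = \left(53604 + 2403\right) \left(-1810\right) 7 = 56007 \left(-1810\right) 7 = \left(-101372670\right) 7 = -709608690$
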